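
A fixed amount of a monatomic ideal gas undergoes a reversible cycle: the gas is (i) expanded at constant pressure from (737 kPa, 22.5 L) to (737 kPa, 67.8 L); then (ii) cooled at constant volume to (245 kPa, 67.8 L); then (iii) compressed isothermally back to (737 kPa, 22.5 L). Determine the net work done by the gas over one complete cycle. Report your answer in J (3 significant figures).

Leg (i): W = PΔV = (737)(67.8 − 22.5) = 33386 J.
Leg (ii): W = 0.
Leg (iii): W = PᵢVᵢ ln(V_f/Vᵢ) = (16611) ln(22.5/67.8) = -18323 J.
W_net = 33386 − 18323 = 15063 J.

W_net ≈ 15100 J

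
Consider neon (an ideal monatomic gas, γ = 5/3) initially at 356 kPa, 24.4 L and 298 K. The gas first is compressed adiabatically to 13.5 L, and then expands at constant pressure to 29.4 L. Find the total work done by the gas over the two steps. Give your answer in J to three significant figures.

Step 1 (adiabatic): W = (P₁V₁ − P₂V₂)/(γ−1) = (8686 − 12889)/0.667 = -6304 J.
After step 1: P = 954.7 kPa, V = 13.5 L, T = 442.2 K.
Step 2 (isobaric): W = PΔV = (954.7 kPa)(29.4 − 13.5 L) = 15180 J.
W_total = -6304 + 15180 = 8877 J.

W_total ≈ 8880 J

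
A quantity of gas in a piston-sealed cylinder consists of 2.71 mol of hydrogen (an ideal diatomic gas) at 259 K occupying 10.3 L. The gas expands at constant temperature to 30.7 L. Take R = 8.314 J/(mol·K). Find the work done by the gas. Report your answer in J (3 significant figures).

W ≈ 6370 J

Isothermal: W = nRT ln(V₂/V₁).
W = (2.71)(8.314)(259) × ln(30.7/10.3)
  = 5836 × 1.092
W_by_gas = 6373 J.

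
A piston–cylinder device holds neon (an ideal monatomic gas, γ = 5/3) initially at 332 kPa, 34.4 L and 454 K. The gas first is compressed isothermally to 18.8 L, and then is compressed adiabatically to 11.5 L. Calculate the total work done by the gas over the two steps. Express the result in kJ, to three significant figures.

Step 1 (isothermal): W = P₁V₁ ln(V₂/V₁) = (11421) ln(18.8/34.4) = -6900 J.
After step 1: P = 607.5 kPa, V = 18.8 L, T = 454 K.
Step 2 (adiabatic): W = (P₁V₁ − P₂V₂)/(γ−1) = (11421 − 15849)/0.667 = -6642 J.
W_total = -6900 − 6642 = -13543 J.

W_total ≈ -13.5 kJ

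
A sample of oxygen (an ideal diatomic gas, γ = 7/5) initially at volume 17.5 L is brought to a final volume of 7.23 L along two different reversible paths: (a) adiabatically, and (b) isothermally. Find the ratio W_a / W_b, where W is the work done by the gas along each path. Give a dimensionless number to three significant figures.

W_a / W_b ≈ 1.20

Path (a) adiabatic: W = P₁V₁(1 − (V₁/V₂)^(γ−1))/(γ−1) → W_a/(P₁V₁) = -1.06.
Path (b) isothermal: W = P₁V₁ ln(V₂/V₁) → W_b/(P₁V₁) = -0.884.
W_a / W_b = -1.06 / -0.884 = 1.2.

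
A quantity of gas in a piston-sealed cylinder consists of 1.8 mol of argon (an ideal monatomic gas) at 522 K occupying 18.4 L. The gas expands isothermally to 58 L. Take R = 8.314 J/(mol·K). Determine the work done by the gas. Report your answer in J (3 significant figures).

Isothermal: W = nRT ln(V₂/V₁).
W = (1.8)(8.314)(522) × ln(58/18.4)
  = 7812 × 1.148
W_by_gas = 8969 J.

W ≈ 8970 J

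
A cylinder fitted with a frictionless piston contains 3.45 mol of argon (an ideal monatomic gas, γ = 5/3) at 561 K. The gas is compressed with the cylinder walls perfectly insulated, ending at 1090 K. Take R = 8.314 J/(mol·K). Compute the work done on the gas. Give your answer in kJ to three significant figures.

W ≈ 22.8 kJ

Adiabatic ⇒ Q = 0, so W_by = −ΔU = nCᵥ(T₁ − T₂).
Cᵥ = 3R/2 = 12.47 J/(mol·K).
W = (3.45)(12.47)(561 − 1090) = -22760 J.
Work on gas = −W_by = 22760 J.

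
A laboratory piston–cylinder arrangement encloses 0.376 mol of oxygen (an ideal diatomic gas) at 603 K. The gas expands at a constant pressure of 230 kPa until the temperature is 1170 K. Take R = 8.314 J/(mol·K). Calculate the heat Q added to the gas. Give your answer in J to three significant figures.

Isobaric: W = nRΔT = (0.376)(8.314)(567) = 1772 J.
ΔU = nCᵥΔT with Cᵥ = 5R/2: ΔU = (0.376)(20.79)(567) = 4431 J.
Q = ΔU + W = 4431 + 1772 = 6204 J.

Q ≈ 6200 J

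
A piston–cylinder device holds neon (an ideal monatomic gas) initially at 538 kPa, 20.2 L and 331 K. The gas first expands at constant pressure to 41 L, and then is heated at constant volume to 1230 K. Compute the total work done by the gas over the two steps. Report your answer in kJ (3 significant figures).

W_total ≈ 11.2 kJ

Step 1 (isobaric): W = PΔV = (538 kPa)(41 − 20.2 L) = 11190 J.
Step 2 (isochoric): W = 0 (constant volume).
W_total = 11190 + 0 = 11190 J.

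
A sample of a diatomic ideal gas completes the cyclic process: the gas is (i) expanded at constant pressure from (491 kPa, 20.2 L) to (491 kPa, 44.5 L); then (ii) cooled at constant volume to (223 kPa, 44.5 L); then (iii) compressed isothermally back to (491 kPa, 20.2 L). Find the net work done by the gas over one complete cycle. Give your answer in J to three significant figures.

Leg (i): W = PΔV = (491)(44.5 − 20.2) = 11931 J.
Leg (ii): W = 0.
Leg (iii): W = PᵢVᵢ ln(V_f/Vᵢ) = (9924) ln(20.2/44.5) = -7838 J.
W_net = 11931 − 7838 = 4094 J.

W_net ≈ 4090 J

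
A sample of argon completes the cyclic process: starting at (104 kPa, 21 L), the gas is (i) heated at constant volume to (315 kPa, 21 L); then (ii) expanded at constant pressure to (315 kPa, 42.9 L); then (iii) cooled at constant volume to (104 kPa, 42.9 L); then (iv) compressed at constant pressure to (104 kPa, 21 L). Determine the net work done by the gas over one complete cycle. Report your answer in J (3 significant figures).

Constant-volume legs do no work.
W(ii) = (315)(42.9 − 21) = 6898 J; W(iv) = (104)(21 − 42.9) = -2278 J.
W_net = 6898 − 2278 = 4621 J (the clockwise enclosed area).

W_net ≈ 4620 J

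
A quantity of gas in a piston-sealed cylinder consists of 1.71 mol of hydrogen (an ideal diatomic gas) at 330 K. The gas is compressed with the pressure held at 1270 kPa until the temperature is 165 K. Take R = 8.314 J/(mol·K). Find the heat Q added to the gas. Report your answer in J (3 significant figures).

Isobaric: W = nRΔT = (1.71)(8.314)(-165) = -2346 J.
ΔU = nCᵥΔT with Cᵥ = 5R/2: ΔU = (1.71)(20.79)(-165) = -5864 J.
Q = ΔU + W = -5864 − 2346 = -8210 J.

Q ≈ -8210 J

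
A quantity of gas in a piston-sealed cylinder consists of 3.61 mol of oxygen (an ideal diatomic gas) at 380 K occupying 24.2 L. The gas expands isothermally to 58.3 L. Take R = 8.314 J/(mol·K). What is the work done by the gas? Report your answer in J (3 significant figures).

Isothermal: W = nRT ln(V₂/V₁).
W = (3.61)(8.314)(380) × ln(58.3/24.2)
  = 11405 × 0.8792
W_by_gas = 10028 J.

W ≈ 10000 J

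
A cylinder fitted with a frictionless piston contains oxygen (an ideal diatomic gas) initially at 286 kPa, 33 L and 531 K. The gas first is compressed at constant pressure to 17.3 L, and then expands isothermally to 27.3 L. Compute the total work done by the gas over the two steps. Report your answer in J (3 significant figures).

W_total ≈ -2230 J

Step 1 (isobaric): W = PΔV = (286 kPa)(17.3 − 33 L) = -4490 J.
After step 1: P = 286 kPa, V = 17.3 L, T = 278.4 K.
Step 2 (isothermal): W = P₁V₁ ln(V₂/V₁) = (4948) ln(27.3/17.3) = 2257 J.
W_total = -4490 + 2257 = -2233 J.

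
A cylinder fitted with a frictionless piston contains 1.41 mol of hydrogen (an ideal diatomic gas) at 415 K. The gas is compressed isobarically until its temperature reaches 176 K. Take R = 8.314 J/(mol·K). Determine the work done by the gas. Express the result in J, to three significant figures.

Isobaric: W = P ΔV = nR ΔT.
W = (1.41)(8.314)(176 − 415) = -2802 J.

W ≈ -2800 J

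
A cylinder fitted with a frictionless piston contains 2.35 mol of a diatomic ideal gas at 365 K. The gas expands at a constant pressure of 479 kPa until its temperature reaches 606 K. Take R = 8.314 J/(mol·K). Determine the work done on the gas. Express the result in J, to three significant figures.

Isobaric: W = P ΔV = nR ΔT.
W = (2.35)(8.314)(606 − 365) = 4709 J.
Work on gas = −W_by = -4709 J.

W ≈ -4710 J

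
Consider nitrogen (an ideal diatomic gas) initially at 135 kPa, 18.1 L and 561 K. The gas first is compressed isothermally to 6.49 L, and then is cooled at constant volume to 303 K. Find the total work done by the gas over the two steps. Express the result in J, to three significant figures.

Step 1 (isothermal): W = P₁V₁ ln(V₂/V₁) = (2444) ln(6.49/18.1) = -2506 J.
Step 2 (isochoric): W = 0 (constant volume).
W_total = -2506 + 0 = -2506 J.

W_total ≈ -2510 J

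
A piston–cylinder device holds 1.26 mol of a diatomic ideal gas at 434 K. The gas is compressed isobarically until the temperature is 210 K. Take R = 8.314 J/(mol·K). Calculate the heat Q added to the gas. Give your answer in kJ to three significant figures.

Q ≈ -8.21 kJ

Isobaric: W = nRΔT = (1.26)(8.314)(-224) = -2347 J.
ΔU = nCᵥΔT with Cᵥ = 5R/2: ΔU = (1.26)(20.79)(-224) = -5866 J.
Q = ΔU + W = -5866 − 2347 = -8213 J.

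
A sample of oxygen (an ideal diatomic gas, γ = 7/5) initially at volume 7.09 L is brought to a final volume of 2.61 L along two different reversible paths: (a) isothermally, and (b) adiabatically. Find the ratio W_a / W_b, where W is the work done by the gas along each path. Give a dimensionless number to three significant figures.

Path (a) isothermal: W = P₁V₁ ln(V₂/V₁) → W_a/(P₁V₁) = -0.9993.
Path (b) adiabatic: W = P₁V₁(1 − (V₁/V₂)^(γ−1))/(γ−1) → W_b/(P₁V₁) = -1.229.
W_a / W_b = -0.9993 / -1.229 = 0.8134.

W_a / W_b ≈ 0.813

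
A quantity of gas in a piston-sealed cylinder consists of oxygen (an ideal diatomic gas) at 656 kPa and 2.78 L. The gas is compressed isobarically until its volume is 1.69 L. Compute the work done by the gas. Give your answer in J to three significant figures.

Isobaric: W = P ΔV.
W = (656 kPa)(1.69 − 2.78 L) = (656)(-1.09) = -715 J.

W ≈ -715 J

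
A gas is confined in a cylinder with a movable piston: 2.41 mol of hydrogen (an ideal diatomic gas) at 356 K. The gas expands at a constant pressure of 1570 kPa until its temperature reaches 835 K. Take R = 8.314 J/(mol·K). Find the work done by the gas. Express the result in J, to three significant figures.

W ≈ 9600 J

Isobaric: W = P ΔV = nR ΔT.
W = (2.41)(8.314)(835 − 356) = 9598 J.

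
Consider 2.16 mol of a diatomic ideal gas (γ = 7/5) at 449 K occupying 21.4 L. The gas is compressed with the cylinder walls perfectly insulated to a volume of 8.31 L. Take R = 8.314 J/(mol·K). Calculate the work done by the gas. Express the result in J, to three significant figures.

Adiabatic: TV^(γ−1) = const with γ = 7/5.
T₂ = T₁ (V₁/V₂)^(γ−1) = 449 × (21.4/8.31)^0.4 = 449 × 1.46 = 655.5 K.
W_by = nCᵥ(T₁ − T₂) = (2.16)(20.79)(449 − 655.5) = -9271 J.

W ≈ -9270 J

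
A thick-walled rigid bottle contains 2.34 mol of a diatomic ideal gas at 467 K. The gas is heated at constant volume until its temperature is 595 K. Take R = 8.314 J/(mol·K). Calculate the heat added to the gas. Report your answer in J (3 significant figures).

Q ≈ 6230 J

Constant volume ⇒ W = 0, so Q = ΔU = nCᵥΔT with Cᵥ = 5R/2 = 20.79 J/(mol·K).
ΔU = (2.34)(20.79)(595 − 467) = 6226 J.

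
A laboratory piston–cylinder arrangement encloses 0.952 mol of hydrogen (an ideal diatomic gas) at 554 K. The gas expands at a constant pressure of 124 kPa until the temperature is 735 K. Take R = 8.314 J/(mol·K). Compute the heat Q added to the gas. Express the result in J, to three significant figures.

Isobaric: W = nRΔT = (0.952)(8.314)(181) = 1433 J.
ΔU = nCᵥΔT with Cᵥ = 5R/2: ΔU = (0.952)(20.79)(181) = 3582 J.
Q = ΔU + W = 3582 + 1433 = 5014 J.

Q ≈ 5010 J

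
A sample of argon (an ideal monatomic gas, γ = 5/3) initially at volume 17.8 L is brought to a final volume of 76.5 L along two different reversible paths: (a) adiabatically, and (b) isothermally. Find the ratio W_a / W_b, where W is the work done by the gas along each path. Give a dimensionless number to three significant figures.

W_a / W_b ≈ 0.640

Path (a) adiabatic: W = P₁V₁(1 − (V₁/V₂)^(γ−1))/(γ−1) → W_a/(P₁V₁) = 0.9325.
Path (b) isothermal: W = P₁V₁ ln(V₂/V₁) → W_b/(P₁V₁) = 1.458.
W_a / W_b = 0.9325 / 1.458 = 0.6396.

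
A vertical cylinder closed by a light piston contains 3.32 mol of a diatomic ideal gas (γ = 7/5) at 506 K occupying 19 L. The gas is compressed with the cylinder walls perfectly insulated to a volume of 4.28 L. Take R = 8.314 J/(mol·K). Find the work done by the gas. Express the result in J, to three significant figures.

W ≈ -28500 J

Adiabatic: TV^(γ−1) = const with γ = 7/5.
T₂ = T₁ (V₁/V₂)^(γ−1) = 506 × (19/4.28)^0.4 = 506 × 1.815 = 918.5 K.
W_by = nCᵥ(T₁ − T₂) = (3.32)(20.79)(506 − 918.5) = -28464 J.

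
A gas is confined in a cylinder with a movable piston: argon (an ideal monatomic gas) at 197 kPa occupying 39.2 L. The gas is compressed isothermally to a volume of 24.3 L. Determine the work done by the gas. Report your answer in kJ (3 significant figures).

Isothermal: W = nRT ln(V₂/V₁) = P₁V₁ ln(V₂/V₁).
P₁V₁ = (197 kPa)(39.2 L) = 7722 J.
W = 7722 × ln(24.3/39.2) = 7722 × -0.4782
W_by_gas = -3693 J.

W ≈ -3.69 kJ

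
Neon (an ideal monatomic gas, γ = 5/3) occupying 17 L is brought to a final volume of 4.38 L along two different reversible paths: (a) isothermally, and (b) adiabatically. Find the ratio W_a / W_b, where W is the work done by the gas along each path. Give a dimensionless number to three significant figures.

W_a / W_b ≈ 0.615

Path (a) isothermal: W = P₁V₁ ln(V₂/V₁) → W_a/(P₁V₁) = -1.356.
Path (b) adiabatic: W = P₁V₁(1 − (V₁/V₂)^(γ−1))/(γ−1) → W_b/(P₁V₁) = -2.205.
W_a / W_b = -1.356 / -2.205 = 0.6152.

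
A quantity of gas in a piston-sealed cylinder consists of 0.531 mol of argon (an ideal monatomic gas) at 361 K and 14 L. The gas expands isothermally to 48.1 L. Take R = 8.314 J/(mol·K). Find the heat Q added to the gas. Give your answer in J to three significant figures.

Q ≈ 1970 J

Isothermal ⇒ ΔU = 0, so Q = W = nRT ln(V₂/V₁).
Q = (0.531)(8.314)(361) ln(48.1/14) = 1594 × 1.234 = 1967 J.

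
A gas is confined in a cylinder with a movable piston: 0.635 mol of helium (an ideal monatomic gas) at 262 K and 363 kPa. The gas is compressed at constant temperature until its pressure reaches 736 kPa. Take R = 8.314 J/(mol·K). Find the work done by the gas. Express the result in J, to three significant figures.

W ≈ -978 J

Isothermal process: W = nRT ln(V₂/V₁) = nRT ln(P₁/P₂).
W = (0.635)(8.314)(262) × ln(363/736)
  = 1383 × ln(0.4932) = 1383 × -0.7068
W_by_gas = -977.7 J.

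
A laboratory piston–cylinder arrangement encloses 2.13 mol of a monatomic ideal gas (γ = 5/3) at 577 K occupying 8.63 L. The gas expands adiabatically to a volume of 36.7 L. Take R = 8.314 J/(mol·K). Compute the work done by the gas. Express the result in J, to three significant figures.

Adiabatic: TV^(γ−1) = const with γ = 5/3.
T₂ = T₁ (V₁/V₂)^(γ−1) = 577 × (8.63/36.7)^0.667 = 577 × 0.381 = 219.8 K.
W_by = nCᵥ(T₁ − T₂) = (2.13)(12.47)(577 − 219.8) = 9488 J.

W ≈ 9490 J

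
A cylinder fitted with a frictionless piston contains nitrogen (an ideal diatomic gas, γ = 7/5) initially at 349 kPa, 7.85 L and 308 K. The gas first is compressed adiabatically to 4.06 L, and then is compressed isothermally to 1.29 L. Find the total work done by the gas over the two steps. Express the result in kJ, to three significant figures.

W_total ≈ -6.16 kJ

Step 1 (adiabatic): W = (P₁V₁ − P₂V₂)/(γ−1) = (2740 − 3566)/0.4 = -2067 J.
After step 1: P = 878.4 kPa, V = 4.06 L, T = 400.9 K.
Step 2 (isothermal): W = P₁V₁ ln(V₂/V₁) = (3566) ln(1.29/4.06) = -4089 J.
W_total = -2067 − 4089 = -6156 J.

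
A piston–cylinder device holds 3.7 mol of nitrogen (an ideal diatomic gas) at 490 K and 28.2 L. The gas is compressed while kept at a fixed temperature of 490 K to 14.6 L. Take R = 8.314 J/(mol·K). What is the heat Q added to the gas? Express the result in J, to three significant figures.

Isothermal ⇒ ΔU = 0, so Q = W = nRT ln(V₂/V₁).
Q = (3.7)(8.314)(490) ln(14.6/28.2) = 15073 × -0.6583 = -9923 J.

Q ≈ -9920 J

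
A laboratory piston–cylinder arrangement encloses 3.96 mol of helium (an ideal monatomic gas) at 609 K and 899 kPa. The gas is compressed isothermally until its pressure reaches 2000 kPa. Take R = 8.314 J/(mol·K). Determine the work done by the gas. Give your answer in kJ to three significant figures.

Isothermal process: W = nRT ln(V₂/V₁) = nRT ln(P₁/P₂).
W = (3.96)(8.314)(609) × ln(899/2000)
  = 20050 × ln(0.4495) = 20050 × -0.7996
W_by_gas = -16033 J.

W ≈ -16.0 kJ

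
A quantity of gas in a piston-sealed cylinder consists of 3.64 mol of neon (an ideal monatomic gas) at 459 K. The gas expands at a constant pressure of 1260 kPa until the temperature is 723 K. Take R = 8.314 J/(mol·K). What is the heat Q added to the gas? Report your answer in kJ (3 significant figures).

Isobaric: W = nRΔT = (3.64)(8.314)(264) = 7989 J.
ΔU = nCᵥΔT with Cᵥ = 3R/2: ΔU = (3.64)(12.47)(264) = 11984 J.
Q = ΔU + W = 11984 + 7989 = 19974 J.

Q ≈ 20.0 kJ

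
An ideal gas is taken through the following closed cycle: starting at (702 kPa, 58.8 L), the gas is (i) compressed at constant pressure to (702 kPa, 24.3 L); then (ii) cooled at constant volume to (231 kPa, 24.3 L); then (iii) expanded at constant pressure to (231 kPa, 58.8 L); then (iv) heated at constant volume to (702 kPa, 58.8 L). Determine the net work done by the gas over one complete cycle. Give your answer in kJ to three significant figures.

Constant-volume legs do no work.
W(i) = (702)(24.3 − 58.8) = -24219 J; W(iii) = (231)(58.8 − 24.3) = 7970 J.
W_net = -24219 + 7970 = -16250 J (the counter-clockwise enclosed area).

W_net ≈ -16.2 kJ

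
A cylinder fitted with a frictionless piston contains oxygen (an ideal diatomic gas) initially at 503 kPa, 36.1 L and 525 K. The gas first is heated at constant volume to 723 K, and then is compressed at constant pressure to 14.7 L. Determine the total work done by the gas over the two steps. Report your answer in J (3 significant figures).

W_total ≈ -14800 J

Step 1 (isochoric): W = 0 (constant volume).
After step 1: P = 692.7 kPa (V unchanged).
Step 2 (isobaric): W = PΔV = (692.7 kPa)(14.7 − 36.1 L) = -14824 J.
W_total = 0 − 14824 = -14824 J.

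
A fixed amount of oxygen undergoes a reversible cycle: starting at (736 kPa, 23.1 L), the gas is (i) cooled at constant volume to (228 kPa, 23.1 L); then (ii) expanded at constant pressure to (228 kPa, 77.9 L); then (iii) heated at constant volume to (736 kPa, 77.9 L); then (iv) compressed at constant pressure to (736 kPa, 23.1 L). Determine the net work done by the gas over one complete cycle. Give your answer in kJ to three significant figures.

Constant-volume legs do no work.
W(ii) = (228)(77.9 − 23.1) = 12494 J; W(iv) = (736)(23.1 − 77.9) = -40333 J.
W_net = 12494 − 40333 = -27838 J (the counter-clockwise enclosed area).

W_net ≈ -27.8 kJ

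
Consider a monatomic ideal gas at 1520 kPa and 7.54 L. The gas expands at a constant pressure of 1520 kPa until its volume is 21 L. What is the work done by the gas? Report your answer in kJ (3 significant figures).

Isobaric: W = P ΔV.
W = (1520 kPa)(21 − 7.54 L) = (1520)(13.46) = 20459 J.

W ≈ 20.5 kJ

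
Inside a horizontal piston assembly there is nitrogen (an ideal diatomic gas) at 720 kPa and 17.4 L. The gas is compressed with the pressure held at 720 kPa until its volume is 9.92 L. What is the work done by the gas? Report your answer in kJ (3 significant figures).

Isobaric: W = P ΔV.
W = (720 kPa)(9.92 − 17.4 L) = (720)(-7.48) = -5386 J.

W ≈ -5.39 kJ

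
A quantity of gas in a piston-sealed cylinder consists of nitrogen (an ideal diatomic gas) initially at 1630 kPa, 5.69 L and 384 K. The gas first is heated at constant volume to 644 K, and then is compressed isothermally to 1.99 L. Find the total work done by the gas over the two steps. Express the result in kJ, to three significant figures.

W_total ≈ -16.3 kJ

Step 1 (isochoric): W = 0 (constant volume).
After step 1: P = 2734 kPa (V unchanged).
Step 2 (isothermal): W = P₁V₁ ln(V₂/V₁) = (15554) ln(1.99/5.69) = -16341 J.
W_total = 0 − 16341 = -16341 J.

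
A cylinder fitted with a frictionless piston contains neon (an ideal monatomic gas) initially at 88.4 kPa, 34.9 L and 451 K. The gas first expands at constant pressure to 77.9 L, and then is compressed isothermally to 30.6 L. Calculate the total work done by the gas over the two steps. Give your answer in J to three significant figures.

W_total ≈ -2630 J

Step 1 (isobaric): W = PΔV = (88.4 kPa)(77.9 − 34.9 L) = 3801 J.
After step 1: P = 88.4 kPa, V = 77.9 L, T = 1007 K.
Step 2 (isothermal): W = P₁V₁ ln(V₂/V₁) = (6886) ln(30.6/77.9) = -6435 J.
W_total = 3801 − 6435 = -2634 J.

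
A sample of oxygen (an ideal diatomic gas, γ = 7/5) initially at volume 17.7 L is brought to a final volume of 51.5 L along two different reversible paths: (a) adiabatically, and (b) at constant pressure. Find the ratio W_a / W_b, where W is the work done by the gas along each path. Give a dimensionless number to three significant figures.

W_a / W_b ≈ 0.455

Path (a) adiabatic: W = P₁V₁(1 − (V₁/V₂)^(γ−1))/(γ−1) → W_a/(P₁V₁) = 0.8692.
Path (b) isobaric: W = P₁(V₂ − V₁) → W_b/(P₁V₁) = 1.91.
W_a / W_b = 0.8692 / 1.91 = 0.4552.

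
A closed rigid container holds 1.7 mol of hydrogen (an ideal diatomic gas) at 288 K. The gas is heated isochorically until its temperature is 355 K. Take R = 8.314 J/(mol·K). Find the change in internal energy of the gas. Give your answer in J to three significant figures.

ΔU ≈ 2370 J

Constant volume ⇒ W = 0, so Q = ΔU = nCᵥΔT with Cᵥ = 5R/2 = 20.79 J/(mol·K).
ΔU = (1.7)(20.79)(355 − 288) = 2367 J.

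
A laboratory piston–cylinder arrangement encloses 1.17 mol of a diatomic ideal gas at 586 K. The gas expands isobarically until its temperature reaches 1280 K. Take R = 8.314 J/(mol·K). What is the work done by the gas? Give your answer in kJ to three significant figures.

Isobaric: W = P ΔV = nR ΔT.
W = (1.17)(8.314)(1280 − 586) = 6751 J.

W ≈ 6.75 kJ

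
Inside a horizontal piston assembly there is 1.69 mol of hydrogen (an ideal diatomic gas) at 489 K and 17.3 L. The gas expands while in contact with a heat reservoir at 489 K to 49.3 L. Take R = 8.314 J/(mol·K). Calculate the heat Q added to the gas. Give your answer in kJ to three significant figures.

Q ≈ 7.20 kJ

Isothermal ⇒ ΔU = 0, so Q = W = nRT ln(V₂/V₁).
Q = (1.69)(8.314)(489) ln(49.3/17.3) = 6871 × 1.047 = 7195 J.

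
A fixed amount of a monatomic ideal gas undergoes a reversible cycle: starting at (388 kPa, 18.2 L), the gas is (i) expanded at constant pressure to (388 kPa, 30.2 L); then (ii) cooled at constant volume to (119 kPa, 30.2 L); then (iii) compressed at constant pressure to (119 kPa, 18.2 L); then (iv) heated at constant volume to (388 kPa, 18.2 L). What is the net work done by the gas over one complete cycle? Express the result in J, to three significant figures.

Constant-volume legs do no work.
W(i) = (388)(30.2 − 18.2) = 4656 J; W(iii) = (119)(18.2 − 30.2) = -1428 J.
W_net = 4656 − 1428 = 3228 J (the clockwise enclosed area).

W_net ≈ 3230 J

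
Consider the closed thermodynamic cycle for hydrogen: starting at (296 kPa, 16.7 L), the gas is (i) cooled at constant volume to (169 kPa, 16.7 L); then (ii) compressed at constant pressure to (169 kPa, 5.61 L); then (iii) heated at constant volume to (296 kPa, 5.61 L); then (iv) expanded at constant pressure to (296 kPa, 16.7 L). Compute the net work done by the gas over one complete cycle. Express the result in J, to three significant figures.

Constant-volume legs do no work.
W(ii) = (169)(5.61 − 16.7) = -1874 J; W(iv) = (296)(16.7 − 5.61) = 3283 J.
W_net = -1874 + 3283 = 1408 J (the clockwise enclosed area).

W_net ≈ 1410 J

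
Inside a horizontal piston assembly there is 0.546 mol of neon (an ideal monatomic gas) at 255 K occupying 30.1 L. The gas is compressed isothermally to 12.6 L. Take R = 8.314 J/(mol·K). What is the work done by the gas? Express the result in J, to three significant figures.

W ≈ -1010 J

Isothermal: W = nRT ln(V₂/V₁).
W = (0.546)(8.314)(255) × ln(12.6/30.1)
  = 1158 × -0.8708
W_by_gas = -1008 J.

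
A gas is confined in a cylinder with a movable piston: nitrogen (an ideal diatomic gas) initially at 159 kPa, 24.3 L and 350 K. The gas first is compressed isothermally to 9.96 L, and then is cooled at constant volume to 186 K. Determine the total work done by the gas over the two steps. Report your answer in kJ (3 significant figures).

W_total ≈ -3.45 kJ

Step 1 (isothermal): W = P₁V₁ ln(V₂/V₁) = (3864) ln(9.96/24.3) = -3446 J.
Step 2 (isochoric): W = 0 (constant volume).
W_total = -3446 + 0 = -3446 J.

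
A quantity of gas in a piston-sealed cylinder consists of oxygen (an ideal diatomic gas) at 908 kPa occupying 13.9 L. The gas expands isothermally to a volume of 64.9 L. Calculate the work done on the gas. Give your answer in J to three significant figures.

Isothermal: W = nRT ln(V₂/V₁) = P₁V₁ ln(V₂/V₁).
P₁V₁ = (908 kPa)(13.9 L) = 12621 J.
W = 12621 × ln(64.9/13.9) = 12621 × 1.541
W_by_gas = 19449 J; work on gas = −W_by = -19449 J.

W ≈ -19400 J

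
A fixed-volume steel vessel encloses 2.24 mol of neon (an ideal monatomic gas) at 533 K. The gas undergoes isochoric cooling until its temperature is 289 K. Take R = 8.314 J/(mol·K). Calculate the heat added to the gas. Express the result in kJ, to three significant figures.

Q ≈ -6.82 kJ

Constant volume ⇒ W = 0, so Q = ΔU = nCᵥΔT with Cᵥ = 3R/2 = 12.47 J/(mol·K).
ΔU = (2.24)(12.47)(289 − 533) = -6816 J.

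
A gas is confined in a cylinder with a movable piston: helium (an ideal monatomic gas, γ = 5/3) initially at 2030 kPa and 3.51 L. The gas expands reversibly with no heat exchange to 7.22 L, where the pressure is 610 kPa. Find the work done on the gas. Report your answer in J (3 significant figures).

W ≈ -4080 J

Adiabatic: W = (P₁V₁ − P₂V₂)/(γ − 1) with γ = 5/3.
P₁V₁ = 7125 J, P₂V₂ = 4404 J.
W = (7125 − 4404) / 0.6667 = 4082 J.
Work on gas = −W_by = -4082 J.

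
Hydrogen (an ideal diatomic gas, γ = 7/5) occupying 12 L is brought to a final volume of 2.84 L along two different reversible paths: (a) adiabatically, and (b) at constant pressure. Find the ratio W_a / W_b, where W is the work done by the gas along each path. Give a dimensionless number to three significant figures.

W_a / W_b ≈ 2.55

Path (a) adiabatic: W = P₁V₁(1 − (V₁/V₂)^(γ−1))/(γ−1) → W_a/(P₁V₁) = -1.949.
Path (b) isobaric: W = P₁(V₂ − V₁) → W_b/(P₁V₁) = -0.7633.
W_a / W_b = -1.949 / -0.7633 = 2.554.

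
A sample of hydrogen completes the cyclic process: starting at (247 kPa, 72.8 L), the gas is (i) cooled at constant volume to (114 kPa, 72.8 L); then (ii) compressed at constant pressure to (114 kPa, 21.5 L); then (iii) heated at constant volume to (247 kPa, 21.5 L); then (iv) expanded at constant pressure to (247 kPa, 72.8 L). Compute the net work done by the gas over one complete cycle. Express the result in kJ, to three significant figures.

Constant-volume legs do no work.
W(ii) = (114)(21.5 − 72.8) = -5848 J; W(iv) = (247)(72.8 − 21.5) = 12671 J.
W_net = -5848 + 12671 = 6823 J (the clockwise enclosed area).

W_net ≈ 6.82 kJ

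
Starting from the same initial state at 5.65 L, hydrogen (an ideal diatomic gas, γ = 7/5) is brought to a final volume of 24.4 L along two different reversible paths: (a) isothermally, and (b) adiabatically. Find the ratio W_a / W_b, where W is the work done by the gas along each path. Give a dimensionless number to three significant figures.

Path (a) isothermal: W = P₁V₁ ln(V₂/V₁) → W_a/(P₁V₁) = 1.463.
Path (b) adiabatic: W = P₁V₁(1 − (V₁/V₂)^(γ−1))/(γ−1) → W_b/(P₁V₁) = 1.107.
W_a / W_b = 1.463 / 1.107 = 1.321.

W_a / W_b ≈ 1.32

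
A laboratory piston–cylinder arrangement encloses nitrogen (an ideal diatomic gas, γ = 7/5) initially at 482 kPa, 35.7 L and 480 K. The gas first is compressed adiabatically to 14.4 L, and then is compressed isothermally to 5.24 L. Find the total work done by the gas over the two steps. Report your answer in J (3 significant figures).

W_total ≈ -43800 J

Step 1 (adiabatic): W = (P₁V₁ − P₂V₂)/(γ−1) = (17207 − 24742)/0.4 = -18837 J.
After step 1: P = 1718 kPa, V = 14.4 L, T = 690.2 K.
Step 2 (isothermal): W = P₁V₁ ln(V₂/V₁) = (24742) ln(5.24/14.4) = -25012 J.
W_total = -18837 − 25012 = -43849 J.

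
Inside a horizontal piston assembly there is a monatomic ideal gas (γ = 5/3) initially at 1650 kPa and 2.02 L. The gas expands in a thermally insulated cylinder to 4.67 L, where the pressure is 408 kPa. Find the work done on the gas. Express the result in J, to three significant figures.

Adiabatic: W = (P₁V₁ − P₂V₂)/(γ − 1) with γ = 5/3.
P₁V₁ = 3333 J, P₂V₂ = 1905 J.
W = (3333 − 1905) / 0.6667 = 2141 J.
Work on gas = −W_by = -2141 J.

W ≈ -2140 J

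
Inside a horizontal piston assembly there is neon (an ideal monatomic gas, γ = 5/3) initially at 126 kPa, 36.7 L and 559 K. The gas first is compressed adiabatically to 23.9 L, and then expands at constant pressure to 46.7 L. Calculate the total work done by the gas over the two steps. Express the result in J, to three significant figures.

W_total ≈ 3580 J

Step 1 (adiabatic): W = (P₁V₁ − P₂V₂)/(γ−1) = (4624 − 6155)/0.667 = -2296 J.
After step 1: P = 257.5 kPa, V = 23.9 L, T = 744 K.
Step 2 (isobaric): W = PΔV = (257.5 kPa)(46.7 − 23.9 L) = 5872 J.
W_total = -2296 + 5872 = 3576 J.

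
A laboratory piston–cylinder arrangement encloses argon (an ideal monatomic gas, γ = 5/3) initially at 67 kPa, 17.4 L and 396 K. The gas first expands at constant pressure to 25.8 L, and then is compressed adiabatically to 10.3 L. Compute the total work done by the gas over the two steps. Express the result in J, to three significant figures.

Step 1 (isobaric): W = PΔV = (67 kPa)(25.8 − 17.4 L) = 562.8 J.
After step 1: P = 67 kPa, V = 25.8 L, T = 587.2 K.
Step 2 (adiabatic): W = (P₁V₁ − P₂V₂)/(γ−1) = (1729 − 3188)/0.667 = -2189 J.
W_total = 562.8 − 2189 = -1627 J.

W_total ≈ -1630 J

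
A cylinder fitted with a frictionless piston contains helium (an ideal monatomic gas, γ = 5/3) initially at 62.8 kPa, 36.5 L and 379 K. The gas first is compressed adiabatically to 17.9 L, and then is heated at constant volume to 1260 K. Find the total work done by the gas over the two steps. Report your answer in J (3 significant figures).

Step 1 (adiabatic): W = (P₁V₁ − P₂V₂)/(γ−1) = (2292 − 3686)/0.667 = -2091 J.
Step 2 (isochoric): W = 0 (constant volume).
W_total = -2091 + 0 = -2091 J.

W_total ≈ -2090 J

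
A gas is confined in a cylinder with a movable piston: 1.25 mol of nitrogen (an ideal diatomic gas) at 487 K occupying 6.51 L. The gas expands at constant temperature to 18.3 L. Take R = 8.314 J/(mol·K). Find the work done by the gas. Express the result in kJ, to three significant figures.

W ≈ 5.23 kJ

Isothermal: W = nRT ln(V₂/V₁).
W = (1.25)(8.314)(487) × ln(18.3/6.51)
  = 5061 × 1.034
W_by_gas = 5231 J.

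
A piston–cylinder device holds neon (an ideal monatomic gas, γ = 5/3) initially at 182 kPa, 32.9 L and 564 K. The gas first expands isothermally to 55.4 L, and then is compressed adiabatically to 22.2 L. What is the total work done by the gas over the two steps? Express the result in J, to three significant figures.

W_total ≈ -4420 J

Step 1 (isothermal): W = P₁V₁ ln(V₂/V₁) = (5988) ln(55.4/32.9) = 3120 J.
After step 1: P = 108.1 kPa, V = 55.4 L, T = 564 K.
Step 2 (adiabatic): W = (P₁V₁ − P₂V₂)/(γ−1) = (5988 − 11016)/0.667 = -7543 J.
W_total = 3120 − 7543 = -4423 J.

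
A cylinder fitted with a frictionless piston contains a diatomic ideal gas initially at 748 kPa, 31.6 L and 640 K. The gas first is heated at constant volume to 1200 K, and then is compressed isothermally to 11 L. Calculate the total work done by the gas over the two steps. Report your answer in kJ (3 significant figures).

Step 1 (isochoric): W = 0 (constant volume).
After step 1: P = 1402 kPa (V unchanged).
Step 2 (isothermal): W = P₁V₁ ln(V₂/V₁) = (44319) ln(11/31.6) = -46768 J.
W_total = 0 − 46768 = -46768 J.

W_total ≈ -46.8 kJ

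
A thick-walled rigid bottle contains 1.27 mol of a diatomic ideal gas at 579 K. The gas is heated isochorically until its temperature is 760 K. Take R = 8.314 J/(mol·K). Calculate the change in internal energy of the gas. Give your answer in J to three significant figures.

ΔU ≈ 4780 J

Constant volume ⇒ W = 0, so Q = ΔU = nCᵥΔT with Cᵥ = 5R/2 = 20.79 J/(mol·K).
ΔU = (1.27)(20.79)(760 − 579) = 4778 J.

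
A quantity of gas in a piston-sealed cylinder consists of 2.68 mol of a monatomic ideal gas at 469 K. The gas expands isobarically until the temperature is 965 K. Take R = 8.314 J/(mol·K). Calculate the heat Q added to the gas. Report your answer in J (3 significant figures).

Isobaric: W = nRΔT = (2.68)(8.314)(496) = 11052 J.
ΔU = nCᵥΔT with Cᵥ = 3R/2: ΔU = (2.68)(12.47)(496) = 16577 J.
Q = ΔU + W = 16577 + 11052 = 27629 J.

Q ≈ 27600 J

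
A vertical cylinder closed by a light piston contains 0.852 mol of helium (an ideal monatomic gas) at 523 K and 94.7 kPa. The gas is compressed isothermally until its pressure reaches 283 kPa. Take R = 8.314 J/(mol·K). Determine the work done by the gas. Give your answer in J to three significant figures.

W ≈ -4060 J

Isothermal process: W = nRT ln(V₂/V₁) = nRT ln(P₁/P₂).
W = (0.852)(8.314)(523) × ln(94.7/283)
  = 3705 × ln(0.3346) = 3705 × -1.095
W_by_gas = -4056 J.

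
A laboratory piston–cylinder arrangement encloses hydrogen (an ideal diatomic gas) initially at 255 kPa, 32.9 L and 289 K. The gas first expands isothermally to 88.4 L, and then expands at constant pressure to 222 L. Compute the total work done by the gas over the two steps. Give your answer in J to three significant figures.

W_total ≈ 21000 J

Step 1 (isothermal): W = P₁V₁ ln(V₂/V₁) = (8390) ln(88.4/32.9) = 8292 J.
After step 1: P = 94.9 kPa, V = 88.4 L, T = 289 K.
Step 2 (isobaric): W = PΔV = (94.9 kPa)(222 − 88.4 L) = 12679 J.
W_total = 8292 + 12679 = 20971 J.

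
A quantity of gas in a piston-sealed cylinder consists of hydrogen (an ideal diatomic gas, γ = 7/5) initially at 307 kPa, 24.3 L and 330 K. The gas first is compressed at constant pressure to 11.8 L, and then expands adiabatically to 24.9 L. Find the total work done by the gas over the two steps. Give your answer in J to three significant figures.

W_total ≈ -1500 J

Step 1 (isobaric): W = PΔV = (307 kPa)(11.8 − 24.3 L) = -3838 J.
After step 1: P = 307 kPa, V = 11.8 L, T = 160.2 K.
Step 2 (adiabatic): W = (P₁V₁ − P₂V₂)/(γ−1) = (3623 − 2687)/0.4 = 2339 J.
W_total = -3838 + 2339 = -1499 J.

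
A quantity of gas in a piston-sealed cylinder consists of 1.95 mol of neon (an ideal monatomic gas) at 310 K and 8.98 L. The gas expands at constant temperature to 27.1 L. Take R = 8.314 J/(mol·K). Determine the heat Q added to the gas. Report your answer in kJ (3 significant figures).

Q ≈ 5.55 kJ

Isothermal ⇒ ΔU = 0, so Q = W = nRT ln(V₂/V₁).
Q = (1.95)(8.314)(310) ln(27.1/8.98) = 5026 × 1.105 = 5551 J.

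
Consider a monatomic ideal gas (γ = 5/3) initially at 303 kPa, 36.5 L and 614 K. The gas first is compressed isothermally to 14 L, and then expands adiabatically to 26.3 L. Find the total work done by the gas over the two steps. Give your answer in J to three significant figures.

W_total ≈ -4900 J

Step 1 (isothermal): W = P₁V₁ ln(V₂/V₁) = (11060) ln(14/36.5) = -10598 J.
After step 1: P = 790 kPa, V = 14 L, T = 614 K.
Step 2 (adiabatic): W = (P₁V₁ − P₂V₂)/(γ−1) = (11060 − 7264)/0.667 = 5693 J.
W_total = -10598 + 5693 = -4905 J.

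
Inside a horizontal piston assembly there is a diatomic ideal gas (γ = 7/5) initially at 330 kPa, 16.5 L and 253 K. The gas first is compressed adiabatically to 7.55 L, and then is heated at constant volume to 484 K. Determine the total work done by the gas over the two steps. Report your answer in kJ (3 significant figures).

Step 1 (adiabatic): W = (P₁V₁ − P₂V₂)/(γ−1) = (5445 − 7444)/0.4 = -4998 J.
Step 2 (isochoric): W = 0 (constant volume).
W_total = -4998 + 0 = -4998 J.

W_total ≈ -5.00 kJ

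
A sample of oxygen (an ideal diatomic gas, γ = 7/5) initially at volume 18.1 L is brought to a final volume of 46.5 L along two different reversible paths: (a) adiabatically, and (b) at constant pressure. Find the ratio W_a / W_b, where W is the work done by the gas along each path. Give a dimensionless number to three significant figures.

W_a / W_b ≈ 0.501

Path (a) adiabatic: W = P₁V₁(1 − (V₁/V₂)^(γ−1))/(γ−1) → W_a/(P₁V₁) = 0.7859.
Path (b) isobaric: W = P₁(V₂ − V₁) → W_b/(P₁V₁) = 1.569.
W_a / W_b = 0.7859 / 1.569 = 0.5009.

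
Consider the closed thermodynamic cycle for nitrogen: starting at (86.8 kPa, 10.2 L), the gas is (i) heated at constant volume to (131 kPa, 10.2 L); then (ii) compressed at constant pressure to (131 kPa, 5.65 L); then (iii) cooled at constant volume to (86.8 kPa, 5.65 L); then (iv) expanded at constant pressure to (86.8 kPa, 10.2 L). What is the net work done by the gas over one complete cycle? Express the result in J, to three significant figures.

W_net ≈ -201 J

Constant-volume legs do no work.
W(ii) = (131)(5.65 − 10.2) = -596 J; W(iv) = (86.8)(10.2 − 5.65) = 394.9 J.
W_net = -596 + 394.9 = -201.1 J (the counter-clockwise enclosed area).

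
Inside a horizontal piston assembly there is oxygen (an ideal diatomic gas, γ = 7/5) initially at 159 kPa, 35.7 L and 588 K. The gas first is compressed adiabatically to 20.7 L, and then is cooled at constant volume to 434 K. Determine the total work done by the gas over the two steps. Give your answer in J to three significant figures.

Step 1 (adiabatic): W = (P₁V₁ − P₂V₂)/(γ−1) = (5676 − 7059)/0.4 = -3457 J.
Step 2 (isochoric): W = 0 (constant volume).
W_total = -3457 + 0 = -3457 J.

W_total ≈ -3460 J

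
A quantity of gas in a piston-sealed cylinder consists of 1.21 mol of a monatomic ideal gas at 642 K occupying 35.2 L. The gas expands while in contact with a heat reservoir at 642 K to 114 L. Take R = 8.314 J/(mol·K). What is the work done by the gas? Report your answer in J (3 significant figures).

W ≈ 7590 J

Isothermal: W = nRT ln(V₂/V₁).
W = (1.21)(8.314)(642) × ln(114/35.2)
  = 6458 × 1.175
W_by_gas = 7590 J.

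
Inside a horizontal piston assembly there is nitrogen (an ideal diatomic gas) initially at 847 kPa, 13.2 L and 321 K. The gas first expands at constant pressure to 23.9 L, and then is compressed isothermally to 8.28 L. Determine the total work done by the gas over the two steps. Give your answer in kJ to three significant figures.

Step 1 (isobaric): W = PΔV = (847 kPa)(23.9 − 13.2 L) = 9063 J.
After step 1: P = 847 kPa, V = 23.9 L, T = 581.2 K.
Step 2 (isothermal): W = P₁V₁ ln(V₂/V₁) = (20243) ln(8.28/23.9) = -21459 J.
W_total = 9063 − 21459 = -12396 J.

W_total ≈ -12.4 kJ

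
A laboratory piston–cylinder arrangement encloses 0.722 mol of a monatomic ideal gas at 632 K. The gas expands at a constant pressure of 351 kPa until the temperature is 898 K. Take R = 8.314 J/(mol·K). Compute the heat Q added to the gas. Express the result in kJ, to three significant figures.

Isobaric: W = nRΔT = (0.722)(8.314)(266) = 1597 J.
ΔU = nCᵥΔT with Cᵥ = 3R/2: ΔU = (0.722)(12.47)(266) = 2395 J.
Q = ΔU + W = 2395 + 1597 = 3992 J.

Q ≈ 3.99 kJ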